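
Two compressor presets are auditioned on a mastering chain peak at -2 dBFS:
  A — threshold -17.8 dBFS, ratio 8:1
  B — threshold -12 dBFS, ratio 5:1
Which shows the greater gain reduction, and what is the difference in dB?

A: GR = 15.8 − 15.8/8 = 13.825 dB.
B: GR = 10 − 10/5 = 8 dB.
A applies 5.825 dB more gain reduction.

A, by 5.825 dB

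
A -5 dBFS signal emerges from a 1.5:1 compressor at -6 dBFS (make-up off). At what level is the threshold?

Gain reduction = -5 − (-6) = 1 dB; output overshoot = GR / (R − 1) = 1 / 0.5 = 2 dB.
Threshold = output − output overshoot = -6 − 2 = -8 dBFS.

-8 dBFS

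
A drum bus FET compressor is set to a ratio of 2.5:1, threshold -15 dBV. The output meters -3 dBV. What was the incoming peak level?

That's 12 dB above the -15 dBV threshold.
Input overshoot = R × output overshoot = 30 dB → input = -15 + 30 = 15 dBV.

15 dBV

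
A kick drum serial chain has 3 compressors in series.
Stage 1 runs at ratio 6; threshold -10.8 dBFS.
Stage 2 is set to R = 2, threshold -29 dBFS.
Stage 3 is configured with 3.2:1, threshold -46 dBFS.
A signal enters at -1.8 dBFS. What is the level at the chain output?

Stage 1: -1.8 dBFS is 9 dB over -10.8 dBFS; at 6:1 that becomes 1.5 dB over, giving -9.3 dBFS.
Stage 2: 19.7 dB above -29 dBFS, reduced 2:1 to 9.85 dB above → -19.15 dBFS.
Stage 3: 26.85 dB above -46 dBFS, reduced 3.2:1 to 8.390625 dB above → -37.609375 dBFS.

-37.609375 dBFS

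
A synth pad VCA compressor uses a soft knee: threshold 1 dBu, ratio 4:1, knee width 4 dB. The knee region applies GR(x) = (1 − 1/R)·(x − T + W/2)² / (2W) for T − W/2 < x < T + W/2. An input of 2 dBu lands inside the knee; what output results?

1.15625 dBu

x − T + W/2 = 2 − 1 + 2 = 3.
GR = (1 − 1/4) × 3² / 8 = 0.75 × 9 / 8 = 0.84375 dB.
Output = 2 − 0.84375 = 1.15625 dBu.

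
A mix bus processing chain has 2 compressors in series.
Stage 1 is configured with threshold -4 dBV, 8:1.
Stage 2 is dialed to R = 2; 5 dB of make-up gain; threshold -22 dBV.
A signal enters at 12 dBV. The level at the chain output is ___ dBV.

Stage 1: 16 dB above -4 dBV, reduced 8:1 to 2 dB above → -2 dBV.
Stage 2: -2 dBV is 20 dB over -22 dBV; at 2:1 that becomes 10 dB over, giving -12 dBV; +5 dB make-up → -7 dBV.

-7 dBV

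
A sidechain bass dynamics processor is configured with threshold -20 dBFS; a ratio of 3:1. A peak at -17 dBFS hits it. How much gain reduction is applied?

-17 dBFS exceeds the threshold by 3 dB.
At 3:1, output sits 3/3 = 1 dB above threshold.
So the signal is attenuated by 3 − 1 = 2 dB.

2 dB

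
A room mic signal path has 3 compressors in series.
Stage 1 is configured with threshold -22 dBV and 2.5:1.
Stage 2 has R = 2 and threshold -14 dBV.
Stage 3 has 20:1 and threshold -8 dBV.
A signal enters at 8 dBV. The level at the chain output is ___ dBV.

-12 dBV

Stage 1: overshoot 30 dB → 30/2.5 = 12 dB → -10 dBV.
Stage 2: overshoot 4 dB → 4/2 = 2 dB → -12 dBV.
Stage 3: -12 dBV ≤ -8 dBV, so stage 3 doesn't engage; output -12 dBV.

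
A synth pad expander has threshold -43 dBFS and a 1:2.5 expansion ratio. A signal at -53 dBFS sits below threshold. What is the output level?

-68 dBFS

Below threshold, a 1:2.5 expander applies gain = (2.5−1)×(T − x) of attenuation.
(2.5−1) × 10 = 15 dB, so output = -53 − 15 = -68 dBFS.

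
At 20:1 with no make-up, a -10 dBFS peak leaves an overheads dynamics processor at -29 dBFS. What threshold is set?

Gain reduction = -10 − (-29) = 19 dB; output overshoot = GR / (R − 1) = 19 / 19 = 1 dB.
Threshold = output − output overshoot = -29 − 1 = -30 dBFS.

-30 dBFS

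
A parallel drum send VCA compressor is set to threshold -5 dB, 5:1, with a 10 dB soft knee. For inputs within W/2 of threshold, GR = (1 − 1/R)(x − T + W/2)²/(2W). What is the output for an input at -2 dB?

-4.56 dB

x − T + W/2 = -2 − (-5) + 5 = 8.
GR = (1 − 1/5) × 8² / 20 = 0.8 × 64 / 20 = 2.56 dB.
Output = -2 − 2.56 = -4.56 dB.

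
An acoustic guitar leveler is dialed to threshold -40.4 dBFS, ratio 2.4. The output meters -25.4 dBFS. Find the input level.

Post-compression overshoot = -25.4 − (-40.4) = 15 dB.
Before 2.4:1 compression the overshoot was 15 × 2.4 = 36 dB, so input = -40.4 + 36 = -4.4 dBFS.

-4.4 dBFS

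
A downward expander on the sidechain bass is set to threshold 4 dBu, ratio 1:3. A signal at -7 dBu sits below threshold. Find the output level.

-29 dBu

The input is 11 dB below the 4 dBu threshold.
A 1:3 expander multiplies undershoot by 3: 11 × 3 = 33 dB below threshold.
Output = 4 − 33 = -29 dBu.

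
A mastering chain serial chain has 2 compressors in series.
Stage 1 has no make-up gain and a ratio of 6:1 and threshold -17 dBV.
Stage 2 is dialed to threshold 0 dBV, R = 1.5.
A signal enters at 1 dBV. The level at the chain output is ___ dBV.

Stage 1: 18 dB above -17 dBV, reduced 6:1 to 3 dB above → -14 dBV.
Stage 2: below threshold (-14 ≤ 0); passes unchanged; output -14 dBV.

-14 dBV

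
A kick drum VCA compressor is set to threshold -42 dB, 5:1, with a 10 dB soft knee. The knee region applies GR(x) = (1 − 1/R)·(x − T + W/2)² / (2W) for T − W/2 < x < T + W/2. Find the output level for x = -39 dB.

x − T + W/2 = -39 − (-42) + 5 = 8.
GR = (1 − 1/5) × 8² / 20 = 0.8 × 64 / 20 = 2.56 dB.
Output = -39 − 2.56 = -41.56 dB.

-41.56 dB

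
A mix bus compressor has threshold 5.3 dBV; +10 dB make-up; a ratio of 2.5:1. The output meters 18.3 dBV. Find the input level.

Remove make-up: 18.3 − 10 = 8.3 dBV.
That's 3 dB above the 5.3 dBV threshold.
Input overshoot = R × output overshoot = 7.5 dB → input = 5.3 + 7.5 = 12.8 dBV.

12.8 dBV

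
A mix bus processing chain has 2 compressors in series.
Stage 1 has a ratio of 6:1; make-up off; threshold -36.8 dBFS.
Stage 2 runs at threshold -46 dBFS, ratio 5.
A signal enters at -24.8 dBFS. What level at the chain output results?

Stage 1: overshoot 12 dB → 12/6 = 2 dB → -34.8 dBFS.
Stage 2: overshoot 11.2 dB → 11.2/5 = 2.24 dB → -43.76 dBFS.

-43.76 dBFS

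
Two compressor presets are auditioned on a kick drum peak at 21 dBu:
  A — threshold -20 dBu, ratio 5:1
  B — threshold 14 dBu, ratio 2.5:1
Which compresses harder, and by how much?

A, by 28.6 dB

A: 41 dB over, compressed to 8.2 dB over, so 32.8 dB of GR.
B: 7 dB over, compressed to 2.8 dB over, so 4.2 dB of GR.
A reduces 28.6 dB more.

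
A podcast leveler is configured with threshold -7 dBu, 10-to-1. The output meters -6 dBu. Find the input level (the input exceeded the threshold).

That's 1 dB above the -7 dBu threshold.
Input overshoot = R × output overshoot = 10 dB → input = -7 + 10 = 3 dBu.

3 dBu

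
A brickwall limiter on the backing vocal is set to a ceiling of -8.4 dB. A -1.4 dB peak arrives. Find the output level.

The limiter clamps the peak to its -8.4 dB ceiling.

-8.4 dB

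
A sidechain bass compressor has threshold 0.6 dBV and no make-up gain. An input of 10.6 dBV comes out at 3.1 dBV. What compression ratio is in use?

4:1

Input overshoot = 10.6 − 0.6 = 10 dB; output overshoot = 3.1 − 0.6 = 2.5 dB.
Ratio = 10 / 2.5 = 4.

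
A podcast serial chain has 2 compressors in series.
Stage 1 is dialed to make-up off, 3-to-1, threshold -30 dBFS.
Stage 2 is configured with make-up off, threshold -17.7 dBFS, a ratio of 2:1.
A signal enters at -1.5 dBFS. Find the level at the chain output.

Stage 1: -1.5 dBFS is 28.5 dB over -30 dBFS; at 3:1 that becomes 9.5 dB over, giving -20.5 dBFS.
Stage 2: -20.5 dBFS is at or below the -17.7 dBFS threshold — no compression; output -20.5 dBFS.

-20.5 dBFS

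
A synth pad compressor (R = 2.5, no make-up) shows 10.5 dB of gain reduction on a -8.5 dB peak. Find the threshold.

-26 dB

Gain reduction = -8.5 − (-19) = 10.5 dB; output overshoot = GR / (R − 1) = 10.5 / 1.5 = 7 dB.
Threshold = output − output overshoot = -19 − 7 = -26 dB.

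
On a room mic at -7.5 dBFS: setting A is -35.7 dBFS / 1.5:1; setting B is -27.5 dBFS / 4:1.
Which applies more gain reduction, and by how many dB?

B, by 5.6 dB

A: 28.2 dB over, compressed to 18.8 dB over, so 9.4 dB of GR.
B: 20 dB over, compressed to 5 dB over, so 15 dB of GR.
B applies 5.6 dB more gain reduction.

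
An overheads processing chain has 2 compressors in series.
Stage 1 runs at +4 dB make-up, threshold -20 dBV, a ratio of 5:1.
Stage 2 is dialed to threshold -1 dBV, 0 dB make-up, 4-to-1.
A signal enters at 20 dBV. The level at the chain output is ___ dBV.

-8 dBV

Stage 1: 40 dB above -20 dBV, reduced 5:1 to 8 dB above → -12 dBV; +4 dB make-up → -8 dBV.
Stage 2: -8 dBV is at or below the -1 dBV threshold — no compression; output -8 dBV.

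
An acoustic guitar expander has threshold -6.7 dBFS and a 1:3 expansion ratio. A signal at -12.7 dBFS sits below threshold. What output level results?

-24.7 dBFS

Undershoot = (-6.7) − (-12.7) = 6 dB.
At 1:3, that expands to 18 dB under threshold.
Output = -6.7 − 18 = -24.7 dBFS.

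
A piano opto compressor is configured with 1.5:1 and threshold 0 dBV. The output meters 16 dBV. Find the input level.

24 dBV

Post-compression overshoot = 16 − 0 = 16 dB.
Before 1.5:1 compression the overshoot was 16 × 1.5 = 24 dB, so input = 0 + 24 = 24 dBV.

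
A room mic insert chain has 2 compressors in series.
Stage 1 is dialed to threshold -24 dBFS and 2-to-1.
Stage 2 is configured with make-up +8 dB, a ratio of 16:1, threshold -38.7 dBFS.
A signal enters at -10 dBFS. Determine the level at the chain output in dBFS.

Stage 1: overshoot 14 dB → 14/2 = 7 dB → -17 dBFS.
Stage 2: -17 dBFS is 21.7 dB over -38.7 dBFS; at 16:1 that becomes 1.35625 dB over, giving -37.34375 dBFS; +8 dB make-up → -29.34375 dBFS.

-29.34375 dBFS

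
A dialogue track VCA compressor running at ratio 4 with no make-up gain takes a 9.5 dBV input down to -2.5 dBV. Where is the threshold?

Gain reduction = 9.5 − (-2.5) = 12 dB; output overshoot = GR / (R − 1) = 12 / 3 = 4 dB.
Threshold = output − output overshoot = -2.5 − 4 = -6.5 dBV.

-6.5 dBV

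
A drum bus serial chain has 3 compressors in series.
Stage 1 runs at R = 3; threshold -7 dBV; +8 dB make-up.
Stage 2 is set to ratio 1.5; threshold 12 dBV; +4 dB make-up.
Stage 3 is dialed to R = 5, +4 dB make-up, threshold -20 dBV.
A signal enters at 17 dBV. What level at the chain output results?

Stage 1: 17 dBV is 24 dB over -7 dBV; at 3:1 that becomes 8 dB over, giving 1 dBV; +8 dB make-up → 9 dBV.
Stage 2: 9 dBV is at or below the 12 dBV threshold — no compression; make-up brings it to 13 dBV.
Stage 3: 13 dBV is 33 dB over -20 dBV; at 5:1 that becomes 6.6 dB over, giving -13.4 dBV; +4 dB make-up → -9.4 dBV.

-9.4 dBV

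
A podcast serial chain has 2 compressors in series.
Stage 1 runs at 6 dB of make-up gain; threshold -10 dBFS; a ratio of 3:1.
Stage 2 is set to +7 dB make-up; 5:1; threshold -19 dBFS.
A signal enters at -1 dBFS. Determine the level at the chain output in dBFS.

-8.4 dBFS

Stage 1: -1 dBFS is 9 dB over -10 dBFS; at 3:1 that becomes 3 dB over, giving -7 dBFS; +6 dB make-up → -1 dBFS.
Stage 2: 18 dB above -19 dBFS, reduced 5:1 to 3.6 dB above → -15.4 dBFS; +7 dB make-up → -8.4 dBFS.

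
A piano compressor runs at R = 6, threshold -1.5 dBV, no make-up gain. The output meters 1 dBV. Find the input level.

That's 2.5 dB above the -1.5 dBV threshold.
Undo the ratio: input overshoot = 2.5 × 6 = 15 dB, giving input = 13.5 dBV.

13.5 dBV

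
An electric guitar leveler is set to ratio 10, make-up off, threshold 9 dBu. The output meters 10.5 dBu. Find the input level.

24 dBu

The compressed level sits 10.5 − 9 = 1.5 dB over threshold.
Input overshoot = R × output overshoot = 15 dB → input = 9 + 15 = 24 dBu.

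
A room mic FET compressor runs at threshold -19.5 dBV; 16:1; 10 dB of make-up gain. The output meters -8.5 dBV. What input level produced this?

-3.5 dBV

Stripping the +10 dB make-up gives -18.5 dBV at the gain stage.
That's 1 dB above the -19.5 dBV threshold.
Undo the ratio: input overshoot = 1 × 16 = 16 dB, giving input = -3.5 dBV.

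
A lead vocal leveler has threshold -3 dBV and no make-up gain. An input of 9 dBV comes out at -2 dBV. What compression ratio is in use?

Input overshoot = 9 − (-3) = 12 dB; output overshoot = -2 − (-3) = 1 dB.
Ratio = 12 / 1 = 12.

12:1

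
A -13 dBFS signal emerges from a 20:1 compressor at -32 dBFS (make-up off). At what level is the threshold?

-33 dBFS

Let T be the threshold. Output overshoot = (input overshoot)/R, so -32 − T = (-13 − T)/20.
20·(-32 − T) = -13 − T → 19·T = -640 − (-13) = -627.
T = -627/19 = -33 dBFS.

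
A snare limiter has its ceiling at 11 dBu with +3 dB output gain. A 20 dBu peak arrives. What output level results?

14 dBu

A brickwall limiter is an ∞:1 compressor: any input above the ceiling is clamped to 11 dBu.
Output gain then adds 3 dB: 11 + 3 = 14 dBu.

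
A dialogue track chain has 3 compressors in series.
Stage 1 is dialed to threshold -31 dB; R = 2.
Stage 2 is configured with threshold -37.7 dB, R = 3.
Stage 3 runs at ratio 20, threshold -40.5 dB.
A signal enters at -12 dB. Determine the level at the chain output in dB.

-40.09 dB

Stage 1: -12 dB is 19 dB over -31 dB; at 2:1 that becomes 9.5 dB over, giving -21.5 dB.
Stage 2: 16.2 dB above -37.7 dB, reduced 3:1 to 5.4 dB above → -32.3 dB.
Stage 3: overshoot 8.2 dB → 8.2/20 = 0.41 dB → -40.09 dB.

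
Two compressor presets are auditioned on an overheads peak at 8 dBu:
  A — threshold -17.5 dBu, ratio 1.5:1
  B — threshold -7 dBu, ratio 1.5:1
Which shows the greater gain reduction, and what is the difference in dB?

A: GR = 25.5 − 25.5/1.5 = 8.5 dB.
B: GR = 15 − 15/1.5 = 5 dB.
A reduces 3.5 dB more.

A, by 3.5 dB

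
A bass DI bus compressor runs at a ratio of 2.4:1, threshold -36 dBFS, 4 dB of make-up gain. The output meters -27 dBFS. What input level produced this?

Stripping the +4 dB make-up gives -31 dBFS at the gain stage.
The compressed level sits -31 − (-36) = 5 dB over threshold.
Input overshoot = R × output overshoot = 12 dB → input = -36 + 12 = -24 dBFS.

-24 dBFS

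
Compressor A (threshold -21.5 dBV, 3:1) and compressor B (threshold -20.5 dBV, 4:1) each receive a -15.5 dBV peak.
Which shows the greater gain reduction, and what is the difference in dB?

A: 6 dB over, compressed to 2 dB over, so 4 dB of GR.
B: 5 dB over, compressed to 1.25 dB over, so 3.75 dB of GR.
A reduces 0.25 dB more.

A, by 0.25 dB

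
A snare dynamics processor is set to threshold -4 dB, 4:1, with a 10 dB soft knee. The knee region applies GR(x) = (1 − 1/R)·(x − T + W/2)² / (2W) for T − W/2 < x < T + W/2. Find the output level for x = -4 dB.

-4.9375 dB

x − T + W/2 = -4 − (-4) + 5 = 5.
GR = (1 − 1/4) × 5² / 20 = 0.75 × 25 / 20 = 0.9375 dB.
Output = -4 − 0.9375 = -4.9375 dB.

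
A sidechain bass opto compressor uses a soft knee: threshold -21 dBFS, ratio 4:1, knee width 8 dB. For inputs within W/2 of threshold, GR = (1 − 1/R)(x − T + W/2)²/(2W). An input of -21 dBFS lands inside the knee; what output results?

x − T + W/2 = -21 − (-21) + 4 = 4.
GR = (1 − 1/4) × 4² / 16 = 0.75 × 16 / 16 = 0.75 dB.
Output = -21 − 0.75 = -21.75 dBFS.

-21.75 dBFS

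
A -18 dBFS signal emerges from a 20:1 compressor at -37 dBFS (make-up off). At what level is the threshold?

-38 dBFS

Input is 20 dB above T (since output overshoot × R = input overshoot: (-37 − T)·20 = -18 − T gives T = -38 dBFS).
Check: -38 + (-18 − (-38))/20 = -38 + 1 = -37 dBFS. ✓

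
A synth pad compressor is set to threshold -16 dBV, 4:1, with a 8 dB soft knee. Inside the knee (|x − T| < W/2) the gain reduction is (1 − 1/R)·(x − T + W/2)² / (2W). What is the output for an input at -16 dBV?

-16.75 dBV

x − T + W/2 = -16 − (-16) + 4 = 4.
GR = (1 − 1/4) × 4² / 16 = 0.75 × 16 / 16 = 0.75 dB.
Output = -16 − 0.75 = -16.75 dBV.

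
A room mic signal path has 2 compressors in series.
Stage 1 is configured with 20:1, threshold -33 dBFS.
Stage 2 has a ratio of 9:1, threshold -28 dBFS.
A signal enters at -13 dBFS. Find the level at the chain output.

Stage 1: -13 dBFS is 20 dB over -33 dBFS; at 20:1 that becomes 1 dB over, giving -32 dBFS.
Stage 2: below threshold (-32 ≤ -28); passes unchanged; output -32 dBFS.

-32 dBFS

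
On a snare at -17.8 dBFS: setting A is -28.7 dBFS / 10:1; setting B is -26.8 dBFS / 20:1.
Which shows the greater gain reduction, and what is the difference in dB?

A: 10.9 dB over, compressed to 1.09 dB over, so 9.81 dB of GR.
B: 9 dB over, compressed to 0.45 dB over, so 8.55 dB of GR.
A reduces 1.26 dB more.

A, by 1.26 dB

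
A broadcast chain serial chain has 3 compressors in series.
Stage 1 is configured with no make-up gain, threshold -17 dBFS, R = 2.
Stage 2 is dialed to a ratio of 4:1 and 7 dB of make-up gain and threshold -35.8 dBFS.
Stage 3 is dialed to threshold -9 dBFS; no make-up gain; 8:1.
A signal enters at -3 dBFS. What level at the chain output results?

-22.35 dBFS

Stage 1: overshoot 14 dB → 14/2 = 7 dB → -10 dBFS.
Stage 2: -10 dBFS is 25.8 dB over -35.8 dBFS; at 4:1 that becomes 6.45 dB over, giving -29.35 dBFS; +7 dB make-up → -22.35 dBFS.
Stage 3: -22.35 dBFS ≤ -9 dBFS, so stage 3 doesn't engage; output -22.35 dBFS.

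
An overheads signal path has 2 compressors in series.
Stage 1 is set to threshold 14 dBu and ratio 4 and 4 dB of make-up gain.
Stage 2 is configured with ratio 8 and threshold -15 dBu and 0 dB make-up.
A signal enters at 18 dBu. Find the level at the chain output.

Stage 1: 18 dBu is 4 dB over 14 dBu; at 4:1 that becomes 1 dB over, giving 15 dBu; +4 dB make-up → 19 dBu.
Stage 2: 19 dBu is 34 dB over -15 dBu; at 8:1 that becomes 4.25 dB over, giving -10.75 dBu.

-10.75 dBu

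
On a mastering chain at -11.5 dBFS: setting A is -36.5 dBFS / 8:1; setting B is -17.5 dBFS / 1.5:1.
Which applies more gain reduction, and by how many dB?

A: overshoot 25 dB → output overshoot 3.125 dB → GR 21.875 dB.
B: overshoot 6 dB → output overshoot 4 dB → GR 2 dB.
A reduces 19.875 dB more.

A, by 19.875 dB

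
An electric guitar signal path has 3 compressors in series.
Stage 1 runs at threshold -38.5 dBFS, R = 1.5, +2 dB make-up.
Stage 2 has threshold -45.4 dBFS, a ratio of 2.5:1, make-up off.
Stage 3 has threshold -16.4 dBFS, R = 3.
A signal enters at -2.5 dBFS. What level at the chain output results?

-32.24 dBFS

Stage 1: 36 dB above -38.5 dBFS, reduced 1.5:1 to 24 dB above → -14.5 dBFS; +2 dB make-up → -12.5 dBFS.
Stage 2: -12.5 dBFS is 32.9 dB over -45.4 dBFS; at 2.5:1 that becomes 13.16 dB over, giving -32.24 dBFS.
Stage 3: -32.24 dBFS ≤ -16.4 dBFS, so stage 3 doesn't engage; output -32.24 dBFS.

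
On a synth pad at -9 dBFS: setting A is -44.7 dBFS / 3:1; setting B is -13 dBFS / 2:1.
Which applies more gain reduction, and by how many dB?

A: 35.7 dB over, compressed to 11.9 dB over, so 23.8 dB of GR.
B: 4 dB over, compressed to 2 dB over, so 2 dB of GR.
A reduces 21.8 dB more.

A, by 21.8 dB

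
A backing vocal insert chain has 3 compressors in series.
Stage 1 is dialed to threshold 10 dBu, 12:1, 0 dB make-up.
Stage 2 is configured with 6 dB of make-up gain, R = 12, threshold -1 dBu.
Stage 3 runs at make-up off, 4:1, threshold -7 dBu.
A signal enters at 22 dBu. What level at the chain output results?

-3.75 dBu

Stage 1: overshoot 12 dB → 12/12 = 1 dB → 11 dBu.
Stage 2: 12 dB above -1 dBu, reduced 12:1 to 1 dB above → 0 dBu; +6 dB make-up → 6 dBu.
Stage 3: overshoot 13 dB → 13/4 = 3.25 dB → -3.75 dBu.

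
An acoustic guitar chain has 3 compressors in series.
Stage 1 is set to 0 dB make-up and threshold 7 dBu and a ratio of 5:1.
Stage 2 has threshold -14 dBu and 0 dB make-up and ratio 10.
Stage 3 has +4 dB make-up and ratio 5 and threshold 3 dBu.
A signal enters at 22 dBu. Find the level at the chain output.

-7.6 dBu

Stage 1: 22 dBu is 15 dB over 7 dBu; at 5:1 that becomes 3 dB over, giving 10 dBu.
Stage 2: overshoot 24 dB → 24/10 = 2.4 dB → -11.6 dBu.
Stage 3: -11.6 dBu ≤ 3 dBu, so stage 3 doesn't engage; make-up brings it to -7.6 dBu.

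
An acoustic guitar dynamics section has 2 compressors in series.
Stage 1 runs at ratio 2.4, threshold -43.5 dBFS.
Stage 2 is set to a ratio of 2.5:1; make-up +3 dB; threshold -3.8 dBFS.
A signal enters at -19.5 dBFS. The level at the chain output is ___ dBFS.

Stage 1: 24 dB above -43.5 dBFS, reduced 2.4:1 to 10 dB above → -33.5 dBFS.
Stage 2: -33.5 dBFS ≤ -3.8 dBFS, so stage 2 doesn't engage; make-up brings it to -30.5 dBFS.

-30.5 dBFS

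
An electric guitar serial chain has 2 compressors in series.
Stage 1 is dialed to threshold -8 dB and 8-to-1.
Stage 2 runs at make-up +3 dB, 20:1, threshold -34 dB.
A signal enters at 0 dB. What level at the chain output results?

-29.65 dB

Stage 1: 8 dB above -8 dB, reduced 8:1 to 1 dB above → -7 dB.
Stage 2: 27 dB above -34 dB, reduced 20:1 to 1.35 dB above → -32.65 dB; +3 dB make-up → -29.65 dB.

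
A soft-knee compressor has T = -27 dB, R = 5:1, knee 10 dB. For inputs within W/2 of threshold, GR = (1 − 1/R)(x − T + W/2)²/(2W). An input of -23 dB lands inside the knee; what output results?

x − T + W/2 = -23 − (-27) + 5 = 9.
GR = (1 − 1/5) × 9² / 20 = 0.8 × 81 / 20 = 3.24 dB.
Output = -23 − 3.24 = -26.24 dB.

-26.24 dB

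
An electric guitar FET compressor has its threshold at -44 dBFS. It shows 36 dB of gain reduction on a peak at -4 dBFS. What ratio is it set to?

10:1

Input overshoot = -4 − (-44) = 40 dB.
Output overshoot = 40 − 36 = 4 dB.
Ratio = input overshoot / output overshoot = 40 / 4 = 10.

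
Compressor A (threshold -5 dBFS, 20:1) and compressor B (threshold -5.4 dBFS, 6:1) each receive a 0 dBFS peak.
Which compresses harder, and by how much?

A, by 0.25 dB

A: overshoot 5 dB → output overshoot 0.25 dB → GR 4.75 dB.
B: overshoot 5.4 dB → output overshoot 0.9 dB → GR 4.5 dB.
A applies 0.25 dB more gain reduction.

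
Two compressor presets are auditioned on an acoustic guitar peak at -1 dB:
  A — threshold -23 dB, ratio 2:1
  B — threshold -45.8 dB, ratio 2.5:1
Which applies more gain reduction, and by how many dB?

B, by 15.88 dB

A: 22 dB over, compressed to 11 dB over, so 11 dB of GR.
B: 44.8 dB over, compressed to 17.92 dB over, so 26.88 dB of GR.
Difference: 15.88 dB in favour of B.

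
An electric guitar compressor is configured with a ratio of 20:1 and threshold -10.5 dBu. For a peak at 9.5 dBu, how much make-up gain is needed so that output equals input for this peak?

19 dB

The peak compresses to -10.5 + 20/20 = -9.5 dBu.
To reach 9.5 dBu requires 9.5 − (-9.5) = 19 dB of make-up.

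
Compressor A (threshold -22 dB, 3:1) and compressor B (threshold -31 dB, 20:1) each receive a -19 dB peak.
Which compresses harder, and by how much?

A: GR = 3 − 3/3 = 2 dB.
B: GR = 12 − 12/20 = 11.4 dB.
B applies 9.4 dB more gain reduction.

B, by 9.4 dB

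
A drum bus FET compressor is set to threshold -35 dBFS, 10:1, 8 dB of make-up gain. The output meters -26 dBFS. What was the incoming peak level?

Before make-up, the level was -26 − 8 = -34 dBFS.
The compressed level sits -34 − (-35) = 1 dB over threshold.
Input overshoot = R × output overshoot = 10 dB → input = -35 + 10 = -25 dBFS.

-25 dBFS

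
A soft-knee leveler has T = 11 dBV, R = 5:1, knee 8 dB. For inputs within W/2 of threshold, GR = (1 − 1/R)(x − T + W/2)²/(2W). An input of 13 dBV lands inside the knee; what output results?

11.2 dBV

x − T + W/2 = 13 − 11 + 4 = 6.
GR = (1 − 1/5) × 6² / 16 = 0.8 × 36 / 16 = 1.8 dB.
Output = 13 − 1.8 = 11.2 dBV.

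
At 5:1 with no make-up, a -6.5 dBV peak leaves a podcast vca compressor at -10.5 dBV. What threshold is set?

Input is 5 dB above T (since output overshoot × R = input overshoot: (-10.5 − T)·5 = -6.5 − T gives T = -11.5 dBV).
Check: -11.5 + (-6.5 − (-11.5))/5 = -11.5 + 1 = -10.5 dBV. ✓

-11.5 dBV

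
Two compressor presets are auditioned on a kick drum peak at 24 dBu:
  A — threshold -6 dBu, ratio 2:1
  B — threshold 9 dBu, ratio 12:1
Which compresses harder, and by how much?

A, by 1.25 dB

A: GR = 30 − 30/2 = 15 dB.
B: GR = 15 − 15/12 = 13.75 dB.
Difference: 1.25 dB in favour of A.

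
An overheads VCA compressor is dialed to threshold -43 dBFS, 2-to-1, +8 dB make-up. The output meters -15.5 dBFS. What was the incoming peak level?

Stripping the +8 dB make-up gives -23.5 dBFS at the gain stage.
Post-compression overshoot = -23.5 − (-43) = 19.5 dB.
Before 2:1 compression the overshoot was 19.5 × 2 = 39 dB, so input = -43 + 39 = -4 dBFS.

-4 dBFS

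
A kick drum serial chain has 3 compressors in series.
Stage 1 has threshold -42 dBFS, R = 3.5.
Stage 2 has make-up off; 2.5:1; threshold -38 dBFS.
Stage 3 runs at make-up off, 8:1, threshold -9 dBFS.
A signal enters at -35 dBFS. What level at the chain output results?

-40 dBFS

Stage 1: 7 dB above -42 dBFS, reduced 3.5:1 to 2 dB above → -40 dBFS.
Stage 2: below threshold (-40 ≤ -38); passes unchanged; output -40 dBFS.
Stage 3: -40 dBFS ≤ -9 dBFS, so stage 3 doesn't engage; output -40 dBFS.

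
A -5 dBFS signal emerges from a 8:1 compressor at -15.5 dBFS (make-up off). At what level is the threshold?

-17 dBFS

Input is 12 dB above T (since output overshoot × R = input overshoot: (-15.5 − T)·8 = -5 − T gives T = -17 dBFS).
Check: -17 + (-5 − (-17))/8 = -17 + 1.5 = -15.5 dBFS. ✓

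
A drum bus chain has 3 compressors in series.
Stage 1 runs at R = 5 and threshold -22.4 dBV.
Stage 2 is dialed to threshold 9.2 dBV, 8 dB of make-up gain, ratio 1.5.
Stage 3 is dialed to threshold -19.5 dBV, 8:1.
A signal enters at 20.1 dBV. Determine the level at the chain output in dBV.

-17.8 dBV

Stage 1: overshoot 42.5 dB → 42.5/5 = 8.5 dB → -13.9 dBV.
Stage 2: -13.9 dBV ≤ 9.2 dBV, so stage 2 doesn't engage; make-up brings it to -5.9 dBV.
Stage 3: 13.6 dB above -19.5 dBV, reduced 8:1 to 1.7 dB above → -17.8 dBV.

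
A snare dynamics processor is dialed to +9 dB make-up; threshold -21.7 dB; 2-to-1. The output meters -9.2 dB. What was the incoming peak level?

-14.7 dB

Stripping the +9 dB make-up gives -18.2 dB at the gain stage.
Post-compression overshoot = -18.2 − (-21.7) = 3.5 dB.
Undo the ratio: input overshoot = 3.5 × 2 = 7 dB, giving input = -14.7 dB.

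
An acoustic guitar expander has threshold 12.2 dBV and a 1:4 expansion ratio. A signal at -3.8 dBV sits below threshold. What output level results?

-51.8 dBV

The input is 16 dB below the 12.2 dBV threshold.
A 1:4 expander multiplies undershoot by 4: 16 × 4 = 64 dB below threshold.
Output = 12.2 − 64 = -51.8 dBV.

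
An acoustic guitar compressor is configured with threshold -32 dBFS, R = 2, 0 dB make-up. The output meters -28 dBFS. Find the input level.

-24 dBFS

That's 4 dB above the -32 dBFS threshold.
Undo the ratio: input overshoot = 4 × 2 = 8 dB, giving input = -24 dBFS.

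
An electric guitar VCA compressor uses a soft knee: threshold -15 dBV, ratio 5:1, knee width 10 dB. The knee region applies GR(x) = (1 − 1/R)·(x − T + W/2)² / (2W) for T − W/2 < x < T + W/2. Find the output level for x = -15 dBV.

x − T + W/2 = -15 − (-15) + 5 = 5.
GR = (1 − 1/5) × 5² / 20 = 0.8 × 25 / 20 = 1 dB.
Output = -15 − 1 = -16 dBV.

-16 dBV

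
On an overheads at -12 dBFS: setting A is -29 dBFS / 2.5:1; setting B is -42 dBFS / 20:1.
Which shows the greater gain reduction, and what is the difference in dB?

B, by 18.3 dB

A: 17 dB over, compressed to 6.8 dB over, so 10.2 dB of GR.
B: 30 dB over, compressed to 1.5 dB over, so 28.5 dB of GR.
Difference: 18.3 dB in favour of B.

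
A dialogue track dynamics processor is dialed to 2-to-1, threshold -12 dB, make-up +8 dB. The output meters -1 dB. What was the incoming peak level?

Remove make-up: -1 − 8 = -9 dB.
That's 3 dB above the -12 dB threshold.
Input overshoot = R × output overshoot = 6 dB → input = -12 + 6 = -6 dB.

-6 dB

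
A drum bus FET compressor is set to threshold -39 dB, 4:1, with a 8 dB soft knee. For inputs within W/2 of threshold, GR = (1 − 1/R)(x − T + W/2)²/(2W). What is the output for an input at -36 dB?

x − T + W/2 = -36 − (-39) + 4 = 7.
GR = (1 − 1/4) × 7² / 16 = 0.75 × 49 / 16 = 2.296875 dB.
Output = -36 − 2.296875 = -38.296875 dB.

-38.296875 dB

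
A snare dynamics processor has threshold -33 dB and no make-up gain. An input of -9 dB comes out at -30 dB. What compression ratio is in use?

8:1

Input overshoot = -9 − (-33) = 24 dB; output overshoot = -30 − (-33) = 3 dB.
Ratio = 24 / 3 = 8.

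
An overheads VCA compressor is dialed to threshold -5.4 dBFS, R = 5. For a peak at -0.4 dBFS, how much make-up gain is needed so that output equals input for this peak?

4 dB

Overshoot 5 dB → 5/5 = 1 dB after compression, so the compressed level is -5.4 + 1 = -4.4 dBFS.
Make-up = target − compressed = -0.4 − (-4.4) = 4 dB.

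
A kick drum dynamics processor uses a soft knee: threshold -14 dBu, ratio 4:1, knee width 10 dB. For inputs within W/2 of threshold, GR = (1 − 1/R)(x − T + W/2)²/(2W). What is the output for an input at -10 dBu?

-13.0375 dBu

x − T + W/2 = -10 − (-14) + 5 = 9.
GR = (1 − 1/4) × 9² / 20 = 0.75 × 81 / 20 = 3.0375 dB.
Output = -10 − 3.0375 = -13.0375 dBu.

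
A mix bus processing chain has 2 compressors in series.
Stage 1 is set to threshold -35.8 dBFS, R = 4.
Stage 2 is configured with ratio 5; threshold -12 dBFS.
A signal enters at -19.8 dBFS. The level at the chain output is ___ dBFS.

Stage 1: 16 dB above -35.8 dBFS, reduced 4:1 to 4 dB above → -31.8 dBFS.
Stage 2: -31.8 dBFS ≤ -12 dBFS, so stage 2 doesn't engage; output -31.8 dBFS.

-31.8 dBFS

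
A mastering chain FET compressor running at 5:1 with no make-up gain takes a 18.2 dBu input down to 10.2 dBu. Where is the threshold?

8.2 dBu

Let T be the threshold. Output overshoot = (input overshoot)/R, so 10.2 − T = (18.2 − T)/5.
5·(10.2 − T) = 18.2 − T → 4·T = 51 − 18.2 = 32.8.
T = 32.8/4 = 8.2 dBu.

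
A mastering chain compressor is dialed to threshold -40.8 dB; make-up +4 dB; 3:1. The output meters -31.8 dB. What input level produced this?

Stripping the +4 dB make-up gives -35.8 dB at the gain stage.
That's 5 dB above the -40.8 dB threshold.
Input overshoot = R × output overshoot = 15 dB → input = -40.8 + 15 = -25.8 dB.

-25.8 dB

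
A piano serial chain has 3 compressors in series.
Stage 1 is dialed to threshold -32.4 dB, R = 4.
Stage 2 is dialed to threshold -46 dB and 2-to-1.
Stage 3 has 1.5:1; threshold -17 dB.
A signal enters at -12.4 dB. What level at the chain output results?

Stage 1: -12.4 dB is 20 dB over -32.4 dB; at 4:1 that becomes 5 dB over, giving -27.4 dB.
Stage 2: -27.4 dB is 18.6 dB over -46 dB; at 2:1 that becomes 9.3 dB over, giving -36.7 dB.
Stage 3: -36.7 dB is at or below the -17 dB threshold — no compression; output -36.7 dB.

-36.7 dB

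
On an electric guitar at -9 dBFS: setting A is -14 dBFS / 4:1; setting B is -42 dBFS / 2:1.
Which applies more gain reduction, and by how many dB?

B, by 12.75 dB

A: GR = 5 − 5/4 = 3.75 dB.
B: GR = 33 − 33/2 = 16.5 dB.
B reduces 12.75 dB more.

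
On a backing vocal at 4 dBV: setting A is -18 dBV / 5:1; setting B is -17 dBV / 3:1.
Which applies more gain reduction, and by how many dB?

A: 22 dB over, compressed to 4.4 dB over, so 17.6 dB of GR.
B: 21 dB over, compressed to 7 dB over, so 14 dB of GR.
Difference: 3.6 dB in favour of A.

A, by 3.6 dB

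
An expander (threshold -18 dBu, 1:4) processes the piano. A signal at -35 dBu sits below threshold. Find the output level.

-86 dBu

The input is 17 dB below the -18 dBu threshold.
A 1:4 expander multiplies undershoot by 4: 17 × 4 = 68 dB below threshold.
Output = -18 − 68 = -86 dBu.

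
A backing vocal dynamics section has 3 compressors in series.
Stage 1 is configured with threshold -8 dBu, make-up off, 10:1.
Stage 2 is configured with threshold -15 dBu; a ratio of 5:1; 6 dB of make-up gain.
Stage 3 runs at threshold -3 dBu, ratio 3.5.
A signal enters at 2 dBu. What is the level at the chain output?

-7.4 dBu

Stage 1: 10 dB above -8 dBu, reduced 10:1 to 1 dB above → -7 dBu.
Stage 2: overshoot 8 dB → 8/5 = 1.6 dB → -13.4 dBu; +6 dB make-up → -7.4 dBu.
Stage 3: -7.4 dBu ≤ -3 dBu, so stage 3 doesn't engage; output -7.4 dBu.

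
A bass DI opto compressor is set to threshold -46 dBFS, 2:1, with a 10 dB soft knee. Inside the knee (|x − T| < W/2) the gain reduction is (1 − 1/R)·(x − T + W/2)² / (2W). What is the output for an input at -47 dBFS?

x − T + W/2 = -47 − (-46) + 5 = 4.
GR = (1 − 1/2) × 4² / 20 = 0.5 × 16 / 20 = 0.4 dB.
Output = -47 − 0.4 = -47.4 dBFS.

-47.4 dBFS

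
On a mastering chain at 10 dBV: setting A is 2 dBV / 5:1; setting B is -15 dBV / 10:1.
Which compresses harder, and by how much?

A: overshoot 8 dB → output overshoot 1.6 dB → GR 6.4 dB.
B: overshoot 25 dB → output overshoot 2.5 dB → GR 22.5 dB.
B applies 16.1 dB more gain reduction.

B, by 16.1 dB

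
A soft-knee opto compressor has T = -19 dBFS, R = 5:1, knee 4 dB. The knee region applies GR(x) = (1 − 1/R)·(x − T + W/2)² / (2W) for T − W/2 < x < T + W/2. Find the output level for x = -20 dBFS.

x − T + W/2 = -20 − (-19) + 2 = 1.
GR = (1 − 1/5) × 1² / 8 = 0.8 × 1 / 8 = 0.1 dB.
Output = -20 − 0.1 = -20.1 dBFS.

-20.1 dBFS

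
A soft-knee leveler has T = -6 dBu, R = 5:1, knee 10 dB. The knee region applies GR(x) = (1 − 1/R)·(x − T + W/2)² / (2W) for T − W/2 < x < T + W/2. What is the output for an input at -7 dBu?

-7.64 dBu

x − T + W/2 = -7 − (-6) + 5 = 4.
GR = (1 − 1/5) × 4² / 20 = 0.8 × 16 / 20 = 0.64 dB.
Output = -7 − 0.64 = -7.64 dBu.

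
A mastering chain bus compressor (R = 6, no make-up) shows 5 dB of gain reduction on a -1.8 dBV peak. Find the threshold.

-7.8 dBV

Gain reduction = -1.8 − (-6.8) = 5 dB; output overshoot = GR / (R − 1) = 5 / 5 = 1 dB.
Threshold = output − output overshoot = -6.8 − 1 = -7.8 dBV.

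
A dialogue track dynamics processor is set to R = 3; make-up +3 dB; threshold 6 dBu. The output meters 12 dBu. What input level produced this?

Remove make-up: 12 − 3 = 9 dBu.
Post-compression overshoot = 9 − 6 = 3 dB.
Input overshoot = R × output overshoot = 9 dB → input = 6 + 9 = 15 dBu.

15 dBu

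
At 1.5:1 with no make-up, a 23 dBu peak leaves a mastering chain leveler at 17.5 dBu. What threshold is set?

Let T be the threshold. Output overshoot = (input overshoot)/R, so 17.5 − T = (23 − T)/1.5.
1.5·(17.5 − T) = 23 − T → 0.5·T = 26.25 − 23 = 3.25.
T = 3.25/0.5 = 6.5 dBu.

6.5 dBu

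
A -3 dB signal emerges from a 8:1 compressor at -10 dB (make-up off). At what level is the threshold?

-11 dB

Input is 8 dB above T (since output overshoot × R = input overshoot: (-10 − T)·8 = -3 − T gives T = -11 dB).
Check: -11 + (-3 − (-11))/8 = -11 + 1 = -10 dB. ✓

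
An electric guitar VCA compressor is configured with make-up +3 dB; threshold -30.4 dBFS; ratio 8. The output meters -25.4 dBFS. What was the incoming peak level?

Stripping the +3 dB make-up gives -28.4 dBFS at the gain stage.
Post-compression overshoot = -28.4 − (-30.4) = 2 dB.
Undo the ratio: input overshoot = 2 × 8 = 16 dB, giving input = -14.4 dBFS.

-14.4 dBFS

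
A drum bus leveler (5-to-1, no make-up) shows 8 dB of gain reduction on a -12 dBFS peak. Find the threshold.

Let T be the threshold. Output overshoot = (input overshoot)/R, so -20 − T = (-12 − T)/5.
5·(-20 − T) = -12 − T → 4·T = -100 − (-12) = -88.
T = -88/4 = -22 dBFS.

-22 dBFS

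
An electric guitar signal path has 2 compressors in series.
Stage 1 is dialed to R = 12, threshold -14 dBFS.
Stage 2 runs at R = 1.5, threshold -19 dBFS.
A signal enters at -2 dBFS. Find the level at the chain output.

Stage 1: -2 dBFS is 12 dB over -14 dBFS; at 12:1 that becomes 1 dB over, giving -13 dBFS.
Stage 2: -13 dBFS is 6 dB over -19 dBFS; at 1.5:1 that becomes 4 dB over, giving -15 dBFS.

-15 dBFS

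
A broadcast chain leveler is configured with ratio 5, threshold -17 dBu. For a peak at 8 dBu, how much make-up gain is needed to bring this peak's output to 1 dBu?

13 dB

The peak compresses to -17 + 25/5 = -12 dBu.
To reach 1 dBu requires 1 − (-12) = 13 dB of make-up.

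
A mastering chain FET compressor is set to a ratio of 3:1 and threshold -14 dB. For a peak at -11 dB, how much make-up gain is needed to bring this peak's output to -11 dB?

Overshoot 3 dB → 3/3 = 1 dB after compression, so the compressed level is -14 + 1 = -13 dB.
Make-up = target − compressed = -11 − (-13) = 2 dB.

2 dB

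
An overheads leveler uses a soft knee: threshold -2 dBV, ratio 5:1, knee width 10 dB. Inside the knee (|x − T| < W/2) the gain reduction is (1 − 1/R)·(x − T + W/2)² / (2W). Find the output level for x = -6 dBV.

-6.04 dBV

x − T + W/2 = -6 − (-2) + 5 = 1.
GR = (1 − 1/5) × 1² / 20 = 0.8 × 1 / 20 = 0.04 dB.
Output = -6 − 0.04 = -6.04 dBV.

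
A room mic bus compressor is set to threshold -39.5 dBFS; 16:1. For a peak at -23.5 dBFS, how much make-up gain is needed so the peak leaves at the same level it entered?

The peak compresses to -39.5 + 16/16 = -38.5 dBFS.
To reach -23.5 dBFS requires -23.5 − (-38.5) = 15 dB of make-up.

15 dB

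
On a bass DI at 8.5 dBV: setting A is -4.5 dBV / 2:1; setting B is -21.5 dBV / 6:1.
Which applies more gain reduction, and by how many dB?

B, by 18.5 dB

A: overshoot 13 dB → output overshoot 6.5 dB → GR 6.5 dB.
B: overshoot 30 dB → output overshoot 5 dB → GR 25 dB.
B applies 18.5 dB more gain reduction.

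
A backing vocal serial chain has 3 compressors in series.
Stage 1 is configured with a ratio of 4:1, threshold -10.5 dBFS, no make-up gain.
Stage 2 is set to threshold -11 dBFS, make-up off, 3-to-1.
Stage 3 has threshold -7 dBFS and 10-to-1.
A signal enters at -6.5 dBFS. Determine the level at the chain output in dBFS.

-10.5 dBFS

Stage 1: overshoot 4 dB → 4/4 = 1 dB → -9.5 dBFS.
Stage 2: overshoot 1.5 dB → 1.5/3 = 0.5 dB → -10.5 dBFS.
Stage 3: -10.5 dBFS is at or below the -7 dBFS threshold — no compression; output -10.5 dBFS.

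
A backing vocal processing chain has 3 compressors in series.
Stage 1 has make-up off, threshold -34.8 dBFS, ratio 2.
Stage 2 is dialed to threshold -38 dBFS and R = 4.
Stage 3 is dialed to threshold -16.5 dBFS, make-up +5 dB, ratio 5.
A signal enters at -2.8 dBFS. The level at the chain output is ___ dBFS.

-28.2 dBFS

Stage 1: 32 dB above -34.8 dBFS, reduced 2:1 to 16 dB above → -18.8 dBFS.
Stage 2: -18.8 dBFS is 19.2 dB over -38 dBFS; at 4:1 that becomes 4.8 dB over, giving -33.2 dBFS.
Stage 3: -33.2 dBFS ≤ -16.5 dBFS, so stage 3 doesn't engage; make-up brings it to -28.2 dBFS.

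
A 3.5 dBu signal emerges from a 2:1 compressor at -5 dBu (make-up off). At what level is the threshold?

Gain reduction = 3.5 − (-5) = 8.5 dB; output overshoot = GR / (R − 1) = 8.5 / 1 = 8.5 dB.
Threshold = output − output overshoot = -5 − 8.5 = -13.5 dBu.

-13.5 dBu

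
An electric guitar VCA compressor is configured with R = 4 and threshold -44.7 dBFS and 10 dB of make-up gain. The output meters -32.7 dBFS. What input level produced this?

Stripping the +10 dB make-up gives -42.7 dBFS at the gain stage.
The compressed level sits -42.7 − (-44.7) = 2 dB over threshold.
Undo the ratio: input overshoot = 2 × 4 = 8 dB, giving input = -36.7 dBFS.

-36.7 dBFS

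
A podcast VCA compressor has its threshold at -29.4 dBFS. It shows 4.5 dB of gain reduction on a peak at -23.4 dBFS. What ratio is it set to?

4:1

Input overshoot = -23.4 − (-29.4) = 6 dB.
Output overshoot = 6 − 4.5 = 1.5 dB.
Ratio = input overshoot / output overshoot = 6 / 1.5 = 4.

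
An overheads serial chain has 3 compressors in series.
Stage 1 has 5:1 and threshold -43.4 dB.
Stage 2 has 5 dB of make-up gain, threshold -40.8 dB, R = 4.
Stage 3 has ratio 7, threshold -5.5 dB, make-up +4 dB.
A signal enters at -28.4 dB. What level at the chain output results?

Stage 1: overshoot 15 dB → 15/5 = 3 dB → -40.4 dB.
Stage 2: overshoot 0.4 dB → 0.4/4 = 0.1 dB → -40.7 dB; +5 dB make-up → -35.7 dB.
Stage 3: below threshold (-35.7 ≤ -5.5); passes unchanged; make-up brings it to -31.7 dB.

-31.7 dB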